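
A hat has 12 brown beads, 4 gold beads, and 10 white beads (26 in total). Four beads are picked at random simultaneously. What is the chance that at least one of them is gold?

Use the complement: P(at least one gold) = 1 − P(no gold).
P(none) = C(22,4)/C(26,4) = 7315/14950.
So P = 1 − 7315/14950 = 1527/2990 ≈ 0.5107.

1527/2990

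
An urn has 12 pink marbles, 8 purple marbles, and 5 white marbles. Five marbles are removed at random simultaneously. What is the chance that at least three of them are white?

29/770

Sum the hypergeometric tail for j = 3,…,5 white marbles.
Favorable = C(5,3)·C(20,2) + C(5,4)·C(20,1) + C(5,5)·C(20,0) = 2001; total = C(25,5) = 53130.
P = 2001/53130 = 29/770 ≈ 0.0377.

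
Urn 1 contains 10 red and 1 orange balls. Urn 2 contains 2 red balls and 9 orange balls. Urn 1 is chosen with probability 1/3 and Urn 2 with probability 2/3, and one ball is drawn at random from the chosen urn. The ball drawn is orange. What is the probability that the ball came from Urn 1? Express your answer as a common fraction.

P(orange | Urn 1) = 1/11; P(orange | Urn 2) = 9/11.
P(orange) = 1/3·1/11 + 2/3·9/11 = 19/33.
By Bayes' rule, P(Urn 1 | orange) = 1/33 / 19/33 = 1/19 ≈ 0.0526.

1/19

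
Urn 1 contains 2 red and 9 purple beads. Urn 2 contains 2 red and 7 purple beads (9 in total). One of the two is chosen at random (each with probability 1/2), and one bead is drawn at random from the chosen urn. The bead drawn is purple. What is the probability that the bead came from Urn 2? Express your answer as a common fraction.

P(purple | Urn 1) = 9/11; P(purple | Urn 2) = 7/9.
P(purple) = 1/2·9/11 + 1/2·7/9 = 79/99.
By Bayes' rule, P(Urn 2 | purple) = 7/18 / 79/99 = 77/158 ≈ 0.4873.

77/158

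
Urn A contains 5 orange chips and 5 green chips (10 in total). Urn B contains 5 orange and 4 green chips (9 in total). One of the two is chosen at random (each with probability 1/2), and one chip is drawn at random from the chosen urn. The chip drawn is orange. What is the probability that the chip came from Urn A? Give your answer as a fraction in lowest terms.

P(orange | Urn A) = 1/2; P(orange | Urn B) = 5/9.
P(orange) = 1/2·1/2 + 1/2·5/9 = 19/36.
By Bayes' rule, P(Urn A | orange) = 1/4 / 19/36 = 9/19 ≈ 0.4737.

9/19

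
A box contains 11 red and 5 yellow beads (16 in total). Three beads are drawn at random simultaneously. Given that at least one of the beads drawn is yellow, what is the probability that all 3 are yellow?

2/79

P(all 3 yellow) = C(5,3)/C(16,3) = 1/56; P(at least one yellow) = 1 − C(11,3)/C(16,3) = 79/112.
Since 'all 3 yellow' ⊆ 'at least one yellow', P(all 3 | at least one) = 1/56 / 79/112 = 2/79 ≈ 0.0253.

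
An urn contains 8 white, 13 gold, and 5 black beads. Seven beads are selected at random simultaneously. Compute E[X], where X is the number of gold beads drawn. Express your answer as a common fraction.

By linearity of expectation, E[X] = Σ P(draw i is gold); by symmetry each draw (even without replacement) has P(gold) = 13/26.
E[X] = 7 · 13/26 = 7/2 ≈ 3.5000.

7/2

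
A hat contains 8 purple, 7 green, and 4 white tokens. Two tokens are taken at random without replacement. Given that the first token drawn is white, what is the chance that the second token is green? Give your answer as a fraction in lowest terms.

After removing 1 white, the hat has 7 green out of 18 remaining.
P(second is green | given) = 7/18 ≈ 0.3889.

7/18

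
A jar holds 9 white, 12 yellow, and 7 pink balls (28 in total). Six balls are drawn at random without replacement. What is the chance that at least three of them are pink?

Sum the hypergeometric tail for j = 3,…,6 pink balls.
Favorable = C(7,3)·C(21,3) + C(7,4)·C(21,2) + C(7,5)·C(21,1) + C(7,6)·C(21,0) = 54348; total = C(28,6) = 376740.
P = 54348/376740 = 647/4485 ≈ 0.1443.

647/4485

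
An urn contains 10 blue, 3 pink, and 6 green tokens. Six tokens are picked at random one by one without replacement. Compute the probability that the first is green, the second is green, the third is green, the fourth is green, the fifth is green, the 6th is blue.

5/13566

Multiply the conditional probability of each draw in order, without replacement, so each draw removes one from its color and from the total.
P = (6/19) · (5/18) · (4/17) · (3/16) · (2/15) · (10/14) = 5/13566 ≈ 0.0004.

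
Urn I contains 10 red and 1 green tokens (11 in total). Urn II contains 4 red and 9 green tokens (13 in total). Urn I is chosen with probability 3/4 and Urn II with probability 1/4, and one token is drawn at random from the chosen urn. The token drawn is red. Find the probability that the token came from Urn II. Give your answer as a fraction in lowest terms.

22/217

P(red | Urn I) = 10/11; P(red | Urn II) = 4/13.
P(red) = 3/4·10/11 + 1/4·4/13 = 217/286.
By Bayes' rule, P(Urn II | red) = 1/13 / 217/286 = 22/217 ≈ 0.1014.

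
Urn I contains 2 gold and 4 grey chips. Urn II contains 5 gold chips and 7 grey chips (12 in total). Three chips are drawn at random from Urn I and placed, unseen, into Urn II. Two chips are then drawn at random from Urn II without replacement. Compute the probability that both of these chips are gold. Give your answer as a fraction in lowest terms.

Condition on how many of the transferred chips are gold (from Urn I: 2 gold of 6; then Urn II has 15 total).
  0 gold: C(2,0)C(4,3)/C(6,3) = 1/5; then P = C(5,2)/C(15,2) = 2/21
  1 gold: C(2,1)C(4,2)/C(6,3) = 3/5; then P = C(6,2)/C(15,2) = 1/7
  2 gold: C(2,2)C(4,1)/C(6,3) = 1/5; then P = C(7,2)/C(15,2) = 1/5
P(both gold) = 76/525 ≈ 0.1448.

76/525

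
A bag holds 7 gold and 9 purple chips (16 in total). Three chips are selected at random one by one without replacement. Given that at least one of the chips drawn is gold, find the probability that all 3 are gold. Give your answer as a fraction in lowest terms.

5/68

P(all 3 gold) = C(7,3)/C(16,3) = 1/16; P(at least one gold) = 1 − C(9,3)/C(16,3) = 17/20.
Since 'all 3 gold' ⊆ 'at least one gold', P(all 3 | at least one) = 1/16 / 17/20 = 5/68 ≈ 0.0735.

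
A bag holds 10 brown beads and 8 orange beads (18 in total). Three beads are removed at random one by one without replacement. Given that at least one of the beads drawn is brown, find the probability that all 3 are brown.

P(all 3 brown) = C(10,3)/C(18,3) = 5/34; P(at least one brown) = 1 − C(8,3)/C(18,3) = 95/102.
Since 'all 3 brown' ⊆ 'at least one brown', P(all 3 | at least one) = 5/34 / 95/102 = 3/19 ≈ 0.1579.

3/19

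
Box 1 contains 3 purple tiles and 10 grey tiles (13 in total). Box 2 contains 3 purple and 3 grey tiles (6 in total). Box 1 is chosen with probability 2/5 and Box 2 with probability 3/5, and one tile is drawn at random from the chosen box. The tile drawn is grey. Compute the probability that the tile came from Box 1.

40/79

P(grey | Box 1) = 10/13; P(grey | Box 2) = 1/2.
P(grey) = 2/5·10/13 + 3/5·1/2 = 79/130.
By Bayes' rule, P(Box 1 | grey) = 4/13 / 79/130 = 40/79 ≈ 0.5063.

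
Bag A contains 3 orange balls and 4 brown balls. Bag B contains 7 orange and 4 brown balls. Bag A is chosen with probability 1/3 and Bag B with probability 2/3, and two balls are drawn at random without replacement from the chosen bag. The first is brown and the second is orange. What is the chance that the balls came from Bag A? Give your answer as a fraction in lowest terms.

55/153

P(E | Bag A) = 2/7; P(E | Bag B) = 14/55.
P(E) = 1/3·2/7 + 2/3·14/55 = 102/385.
By Bayes' rule, P(Bag A | E) = 2/21 / 102/385 = 55/153 ≈ 0.3595.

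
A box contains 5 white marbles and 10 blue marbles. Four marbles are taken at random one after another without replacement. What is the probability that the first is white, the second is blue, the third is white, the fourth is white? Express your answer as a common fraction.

5/273

Multiply the conditional probability of each draw in order, without replacement, so each draw removes one from its color and from the total.
P = (5/15) · (10/14) · (4/13) · (3/12) = 5/273 ≈ 0.0183.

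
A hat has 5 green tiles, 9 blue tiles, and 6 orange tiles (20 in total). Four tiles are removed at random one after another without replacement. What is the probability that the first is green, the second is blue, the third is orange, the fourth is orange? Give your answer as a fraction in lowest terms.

Multiply the conditional probability of each draw in order, without replacement, so each draw removes one from its color and from the total.
P = (5/20) · (9/19) · (6/18) · (5/17) = 15/1292 ≈ 0.0116.

15/1292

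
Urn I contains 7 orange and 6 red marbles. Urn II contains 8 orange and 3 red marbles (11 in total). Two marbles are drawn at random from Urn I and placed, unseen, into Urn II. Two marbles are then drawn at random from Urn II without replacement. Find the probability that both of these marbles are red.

Condition on how many of the transferred marbles are red (from Urn I: 6 red of 13; then Urn II has 13 total).
  0 red: C(6,0)C(7,2)/C(13,2) = 7/26; then P = C(3,2)/C(13,2) = 1/26
  1 red: C(6,1)C(7,1)/C(13,2) = 7/13; then P = C(4,2)/C(13,2) = 1/13
  2 red: C(6,2)C(7,0)/C(13,2) = 5/26; then P = C(5,2)/C(13,2) = 5/39
P(both red) = 155/2028 ≈ 0.0764.

155/2028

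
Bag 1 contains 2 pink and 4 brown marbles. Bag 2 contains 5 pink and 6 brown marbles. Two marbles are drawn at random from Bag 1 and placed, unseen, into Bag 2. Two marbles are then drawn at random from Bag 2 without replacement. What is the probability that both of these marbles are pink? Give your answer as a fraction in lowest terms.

Condition on how many of the transferred marbles are pink (from Bag 1: 2 pink of 6; then Bag 2 has 13 total).
  0 pink: C(2,0)C(4,2)/C(6,2) = 2/5; then P = C(5,2)/C(13,2) = 5/39
  1 pink: C(2,1)C(4,1)/C(6,2) = 8/15; then P = C(6,2)/C(13,2) = 5/26
  2 pink: C(2,2)C(4,0)/C(6,2) = 1/15; then P = C(7,2)/C(13,2) = 7/26
P(both pink) = 67/390 ≈ 0.1718.

67/390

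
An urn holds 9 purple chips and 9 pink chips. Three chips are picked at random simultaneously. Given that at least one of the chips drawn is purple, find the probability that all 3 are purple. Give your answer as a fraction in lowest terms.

7/61

P(all 3 purple) = C(9,3)/C(18,3) = 7/68; P(at least one purple) = 1 − C(9,3)/C(18,3) = 61/68.
Since 'all 3 purple' ⊆ 'at least one purple', P(all 3 | at least one) = 7/68 / 61/68 = 7/61 ≈ 0.1148.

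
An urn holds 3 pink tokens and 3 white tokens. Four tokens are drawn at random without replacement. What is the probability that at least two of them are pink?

4/5

Sum the hypergeometric tail for j = 2,…,3 pink tokens.
Favorable = C(3,2)·C(3,2) + C(3,3)·C(3,1) = 12; total = C(6,4) = 15.
P = 12/15 = 4/5 ≈ 0.8000.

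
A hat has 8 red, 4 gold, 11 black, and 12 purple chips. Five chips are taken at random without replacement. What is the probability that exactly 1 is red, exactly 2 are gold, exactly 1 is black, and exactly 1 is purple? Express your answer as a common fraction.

72/3689

Unordered draws without replacement: count favorable combinations over C(35,5).
Favorable = C(8,1) · C(4,2) · C(11,1) · C(12,1) = 6336; total = C(35,5) = 324632.
P = 6336/324632 = 72/3689 ≈ 0.0195.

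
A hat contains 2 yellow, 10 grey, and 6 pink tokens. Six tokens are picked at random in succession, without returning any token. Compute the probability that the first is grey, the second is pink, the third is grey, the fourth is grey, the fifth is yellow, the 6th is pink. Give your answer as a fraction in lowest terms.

Multiply the conditional probability of each draw in order, without replacement, so each draw removes one from its color and from the total.
P = (10/18) · (6/17) · (9/16) · (8/15) · (2/14) · (5/13) = 5/1547 ≈ 0.0032.

5/1547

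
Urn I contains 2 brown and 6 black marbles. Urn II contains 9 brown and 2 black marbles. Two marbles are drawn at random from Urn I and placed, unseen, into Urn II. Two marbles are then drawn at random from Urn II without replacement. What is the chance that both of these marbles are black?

Condition on how many of the transferred marbles are black (from Urn I: 6 black of 8; then Urn II has 13 total).
  0 black: C(6,0)C(2,2)/C(8,2) = 1/28; then P = C(2,2)/C(13,2) = 1/78
  1 black: C(6,1)C(2,1)/C(8,2) = 3/7; then P = C(3,2)/C(13,2) = 1/26
  2 black: C(6,2)C(2,0)/C(8,2) = 15/28; then P = C(4,2)/C(13,2) = 1/13
P(both black) = 127/2184 ≈ 0.0582.

127/2184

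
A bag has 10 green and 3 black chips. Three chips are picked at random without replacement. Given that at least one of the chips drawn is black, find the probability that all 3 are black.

1/166

P(all 3 black) = C(3,3)/C(13,3) = 1/286; P(at least one black) = 1 − C(10,3)/C(13,3) = 83/143.
Since 'all 3 black' ⊆ 'at least one black', P(all 3 | at least one) = 1/286 / 83/143 = 1/166 ≈ 0.0060.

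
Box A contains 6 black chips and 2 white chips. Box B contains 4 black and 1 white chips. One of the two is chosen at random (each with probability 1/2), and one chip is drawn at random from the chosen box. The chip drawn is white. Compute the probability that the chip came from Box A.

5/9

P(white | Box A) = 1/4; P(white | Box B) = 1/5.
P(white) = 1/2·1/4 + 1/2·1/5 = 9/40.
By Bayes' rule, P(Box A | white) = 1/8 / 9/40 = 5/9 ≈ 0.5556.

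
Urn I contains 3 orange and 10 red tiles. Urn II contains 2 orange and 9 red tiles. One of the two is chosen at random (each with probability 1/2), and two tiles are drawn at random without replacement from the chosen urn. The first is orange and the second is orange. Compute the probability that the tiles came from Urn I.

55/81

P(E | Urn I) = 1/26; P(E | Urn II) = 1/55.
P(E) = 1/2·1/26 + 1/2·1/55 = 81/2860.
By Bayes' rule, P(Urn I | E) = 1/52 / 81/2860 = 55/81 ≈ 0.6790.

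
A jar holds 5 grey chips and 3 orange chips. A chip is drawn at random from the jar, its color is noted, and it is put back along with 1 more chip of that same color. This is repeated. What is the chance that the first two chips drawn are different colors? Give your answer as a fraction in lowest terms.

5/12

Either orange then grey, or grey then orange; after the first draw the total is 9.
P = (3/8)·(5/9) + (5/8)·(3/9) = 5/12 ≈ 0.4167.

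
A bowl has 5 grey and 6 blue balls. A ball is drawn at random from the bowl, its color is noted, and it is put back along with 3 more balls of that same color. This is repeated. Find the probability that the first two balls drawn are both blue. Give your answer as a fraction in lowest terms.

After a blue draw the bowl holds 9 blue out of 14.
P = (6/11)·(9/14) = 27/77 ≈ 0.3506.

27/77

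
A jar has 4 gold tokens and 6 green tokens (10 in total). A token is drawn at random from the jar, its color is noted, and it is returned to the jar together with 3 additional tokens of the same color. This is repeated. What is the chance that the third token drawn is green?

Sum over the four possibilities for the first two draws (green/not-green each), tracking how the green count and total change by +3 per draw.
P(third is green) = 3/5 ≈ 0.6000. (In a Pólya urn every draw has the same marginal probability 6/10.)

3/5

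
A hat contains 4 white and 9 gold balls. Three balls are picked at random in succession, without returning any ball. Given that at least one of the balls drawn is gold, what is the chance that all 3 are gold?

P(all 3 gold) = C(9,3)/C(13,3) = 42/143; P(at least one gold) = 1 − C(4,3)/C(13,3) = 141/143.
Since 'all 3 gold' ⊆ 'at least one gold', P(all 3 | at least one) = 42/143 / 141/143 = 14/47 ≈ 0.2979.

14/47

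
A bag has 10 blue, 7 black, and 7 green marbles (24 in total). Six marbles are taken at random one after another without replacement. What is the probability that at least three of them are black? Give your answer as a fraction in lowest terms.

1033/4807

Sum the hypergeometric tail for j = 3,…,6 black marbles.
Favorable = C(7,3)·C(17,3) + C(7,4)·C(17,2) + C(7,5)·C(17,1) + C(7,6)·C(17,0) = 28924; total = C(24,6) = 134596.
P = 28924/134596 = 1033/4807 ≈ 0.2149.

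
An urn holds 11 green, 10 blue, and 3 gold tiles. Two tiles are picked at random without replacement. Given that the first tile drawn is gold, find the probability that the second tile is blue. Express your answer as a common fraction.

10/23

After removing 1 gold, the urn has 10 blue out of 23 remaining.
P(second is blue | given) = 10/23 ≈ 0.4348.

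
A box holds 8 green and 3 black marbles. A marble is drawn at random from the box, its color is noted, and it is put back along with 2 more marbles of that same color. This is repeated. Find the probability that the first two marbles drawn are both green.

After a green draw the box holds 10 green out of 13.
P = (8/11)·(10/13) = 80/143 ≈ 0.5594.

80/143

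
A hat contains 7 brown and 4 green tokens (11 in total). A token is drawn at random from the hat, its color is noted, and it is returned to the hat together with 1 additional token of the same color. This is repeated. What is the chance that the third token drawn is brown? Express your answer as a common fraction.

Sum over the four possibilities for the first two draws (brown/not-brown each), tracking how the brown count and total change by +1 per draw.
P(third is brown) = 7/11 ≈ 0.6364. (In a Pólya urn every draw has the same marginal probability 7/11.)

7/11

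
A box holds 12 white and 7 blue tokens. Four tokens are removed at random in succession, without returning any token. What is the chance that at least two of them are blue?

1841/3876

Sum the hypergeometric tail for j = 2,…,4 blue tokens.
Favorable = C(7,2)·C(12,2) + C(7,3)·C(12,1) + C(7,4)·C(12,0) = 1841; total = C(19,4) = 3876.
P = 1841/3876 = 1841/3876 ≈ 0.4750.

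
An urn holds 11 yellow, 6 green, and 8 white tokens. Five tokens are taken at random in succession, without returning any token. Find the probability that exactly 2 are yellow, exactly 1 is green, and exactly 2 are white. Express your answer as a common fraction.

Unordered draws without replacement: count favorable combinations over C(25,5).
Favorable = C(11,2) · C(6,1) · C(8,2) = 9240; total = C(25,5) = 53130.
P = 9240/53130 = 4/23 ≈ 0.1739.

4/23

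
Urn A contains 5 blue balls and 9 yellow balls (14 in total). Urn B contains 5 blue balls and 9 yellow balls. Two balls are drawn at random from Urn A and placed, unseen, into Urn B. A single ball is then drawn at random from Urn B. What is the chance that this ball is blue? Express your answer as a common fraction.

Condition on how many of the transferred balls are blue (from Urn A: 5 blue of 14; then Urn B has 16 total).
  0 blue: C(5,0)C(9,2)/C(14,2) = 36/91; then P = 5/16
  1 blue: C(5,1)C(9,1)/C(14,2) = 45/91; then P = 6/16
  2 blue: C(5,2)C(9,0)/C(14,2) = 10/91; then P = 7/16
P(blue from Urn B) = 5/14 ≈ 0.3571.

5/14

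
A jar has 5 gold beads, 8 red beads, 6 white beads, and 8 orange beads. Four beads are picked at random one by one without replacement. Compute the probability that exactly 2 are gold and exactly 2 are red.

Unordered draws without replacement: count favorable combinations over C(27,4).
Favorable = C(5,2) · C(8,2) · C(6,0) · C(8,0) = 280; total = C(27,4) = 17550.
P = 280/17550 = 28/1755 ≈ 0.0160.

28/1755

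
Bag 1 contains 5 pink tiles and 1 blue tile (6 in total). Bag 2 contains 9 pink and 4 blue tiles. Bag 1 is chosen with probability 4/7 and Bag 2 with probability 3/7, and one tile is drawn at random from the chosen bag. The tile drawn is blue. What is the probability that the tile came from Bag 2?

18/31

P(blue | Bag 1) = 1/6; P(blue | Bag 2) = 4/13.
P(blue) = 4/7·1/6 + 3/7·4/13 = 62/273.
By Bayes' rule, P(Bag 2 | blue) = 12/91 / 62/273 = 18/31 ≈ 0.5806.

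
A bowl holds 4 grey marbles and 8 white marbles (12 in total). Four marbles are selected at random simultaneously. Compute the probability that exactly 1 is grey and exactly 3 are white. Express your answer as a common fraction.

224/495

Unordered draws without replacement: count favorable combinations over C(12,4).
Favorable = C(4,1) · C(8,3) = 224; total = C(12,4) = 495.
P = 224/495 = 224/495 ≈ 0.4525.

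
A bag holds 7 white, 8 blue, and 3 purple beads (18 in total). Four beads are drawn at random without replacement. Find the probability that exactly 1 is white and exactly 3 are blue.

Unordered draws without replacement: count favorable combinations over C(18,4).
Favorable = C(7,1) · C(8,3) · C(3,0) = 392; total = C(18,4) = 3060.
P = 392/3060 = 98/765 ≈ 0.1281.

98/765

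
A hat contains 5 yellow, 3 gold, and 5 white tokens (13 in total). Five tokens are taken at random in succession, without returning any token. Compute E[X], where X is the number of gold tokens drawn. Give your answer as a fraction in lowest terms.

By linearity of expectation, E[X] = Σ P(draw i is gold); by symmetry each draw (even without replacement) has P(gold) = 3/13.
E[X] = 5 · 3/13 = 15/13 ≈ 1.1538.

15/13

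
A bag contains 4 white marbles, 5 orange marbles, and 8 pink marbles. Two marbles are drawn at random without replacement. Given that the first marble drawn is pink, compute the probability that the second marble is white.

1/4

After removing 1 pink, the bag has 4 white out of 16 remaining.
P(second is white | given) = 4/16 = 1/4 ≈ 0.2500.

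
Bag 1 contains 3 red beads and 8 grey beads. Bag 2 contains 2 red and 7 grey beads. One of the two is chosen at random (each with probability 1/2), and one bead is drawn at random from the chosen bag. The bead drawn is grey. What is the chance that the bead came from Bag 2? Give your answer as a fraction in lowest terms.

P(grey | Bag 1) = 8/11; P(grey | Bag 2) = 7/9.
P(grey) = 1/2·8/11 + 1/2·7/9 = 149/198.
By Bayes' rule, P(Bag 2 | grey) = 7/18 / 149/198 = 77/149 ≈ 0.5168.

77/149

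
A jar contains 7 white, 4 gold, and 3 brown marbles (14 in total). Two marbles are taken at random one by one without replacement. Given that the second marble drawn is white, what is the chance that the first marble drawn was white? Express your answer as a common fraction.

6/13

P(first=white and the second marble drawn is white) = (7/14)·(6/13) = 3/13.
P(the second marble drawn is white) = Σ over first color = 3/13 + 2/13 + 3/26 = 1/2.
By Bayes, P(first=white | the second marble drawn is white) = 3/13 / 1/2 = 6/13 ≈ 0.4615.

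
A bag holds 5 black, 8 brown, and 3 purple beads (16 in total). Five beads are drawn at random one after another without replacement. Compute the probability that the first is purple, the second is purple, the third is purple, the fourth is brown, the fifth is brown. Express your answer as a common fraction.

Multiply the conditional probability of each draw in order, without replacement, so each draw removes one from its color and from the total.
P = (3/16) · (2/15) · (1/14) · (8/13) · (7/12) = 1/1560 ≈ 0.0006.

1/1560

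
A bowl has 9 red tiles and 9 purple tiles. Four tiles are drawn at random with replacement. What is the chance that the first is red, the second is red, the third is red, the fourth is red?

1/16

Multiply the conditional probability of each draw in order, with replacement (the composition resets each draw).
P = (9/18) · (9/18) · (9/18) · (9/18) = 1/16 ≈ 0.0625.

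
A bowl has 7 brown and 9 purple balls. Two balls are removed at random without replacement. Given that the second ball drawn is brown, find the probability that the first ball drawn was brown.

P(first=brown and the second ball drawn is brown) = (7/16)·(6/15) = 7/40.
P(the second ball drawn is brown) = Σ over first color = 7/40 + 21/80 = 7/16.
By Bayes, P(first=brown | the second ball drawn is brown) = 7/40 / 7/16 = 2/5 ≈ 0.4000.

2/5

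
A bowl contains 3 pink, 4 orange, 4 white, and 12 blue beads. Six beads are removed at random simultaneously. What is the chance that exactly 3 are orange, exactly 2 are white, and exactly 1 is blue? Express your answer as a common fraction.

96/33649

Unordered draws without replacement: count favorable combinations over C(23,6).
Favorable = C(3,0) · C(4,3) · C(4,2) · C(12,1) = 288; total = C(23,6) = 100947.
P = 288/100947 = 96/33649 ≈ 0.0029.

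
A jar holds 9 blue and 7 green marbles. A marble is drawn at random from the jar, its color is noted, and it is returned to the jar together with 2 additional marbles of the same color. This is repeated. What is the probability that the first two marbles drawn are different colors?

Either green then blue, or blue then green; after the first draw the total is 18.
P = (7/16)·(9/18) + (9/16)·(7/18) = 7/16 ≈ 0.4375.

7/16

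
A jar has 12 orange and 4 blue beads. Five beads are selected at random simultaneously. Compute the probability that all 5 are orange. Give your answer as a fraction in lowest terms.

Unordered draws without replacement: count favorable combinations over C(16,5).
Favorable = C(12,5) · C(4,0) = 792; total = C(16,5) = 4368.
P = 792/4368 = 33/182 ≈ 0.1813.

33/182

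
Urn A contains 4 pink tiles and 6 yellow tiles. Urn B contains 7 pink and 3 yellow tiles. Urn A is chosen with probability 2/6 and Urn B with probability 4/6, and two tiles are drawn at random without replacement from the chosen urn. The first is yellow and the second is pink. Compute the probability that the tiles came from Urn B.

P(E | Urn A) = 4/15; P(E | Urn B) = 7/30.
P(E) = 1/3·4/15 + 2/3·7/30 = 11/45.
By Bayes' rule, P(Urn B | E) = 7/45 / 11/45 = 7/11 ≈ 0.6364.

7/11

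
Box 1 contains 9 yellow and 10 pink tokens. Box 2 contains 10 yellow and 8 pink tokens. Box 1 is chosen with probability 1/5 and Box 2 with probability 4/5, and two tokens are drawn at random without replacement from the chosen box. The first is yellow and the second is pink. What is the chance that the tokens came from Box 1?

153/761

P(E | Box 1) = 5/19; P(E | Box 2) = 40/153.
P(E) = 1/5·5/19 + 4/5·40/153 = 761/2907.
By Bayes' rule, P(Box 1 | E) = 1/19 / 761/2907 = 153/761 ≈ 0.2011.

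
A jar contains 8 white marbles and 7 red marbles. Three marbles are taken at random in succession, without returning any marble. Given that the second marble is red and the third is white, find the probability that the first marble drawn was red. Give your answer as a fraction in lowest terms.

P(first=red and the second marble is red and the third is white) = (7/15)·(6/14)·(8/13) = 8/65.
P(E) = Σ over first color = 28/195 + 8/65 = 4/15.
By Bayes, P(first=red | E) = 8/65 / 4/15 = 6/13 ≈ 0.4615.

6/13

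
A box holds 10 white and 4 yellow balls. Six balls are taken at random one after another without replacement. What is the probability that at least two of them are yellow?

85/143

Sum the hypergeometric tail for j = 2,…,4 yellow balls.
Favorable = C(4,2)·C(10,4) + C(4,3)·C(10,3) + C(4,4)·C(10,2) = 1785; total = C(14,6) = 3003.
P = 1785/3003 = 85/143 ≈ 0.5944.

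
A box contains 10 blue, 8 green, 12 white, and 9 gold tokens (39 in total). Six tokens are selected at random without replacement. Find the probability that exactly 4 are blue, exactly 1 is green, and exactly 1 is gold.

720/155363

Unordered draws without replacement: count favorable combinations over C(39,6).
Favorable = C(10,4) · C(8,1) · C(12,0) · C(9,1) = 15120; total = C(39,6) = 3262623.
P = 15120/3262623 = 720/155363 ≈ 0.0046.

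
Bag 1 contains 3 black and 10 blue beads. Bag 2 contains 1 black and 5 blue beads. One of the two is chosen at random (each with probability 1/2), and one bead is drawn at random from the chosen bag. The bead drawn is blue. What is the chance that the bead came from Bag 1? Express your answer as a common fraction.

12/25

P(blue | Bag 1) = 10/13; P(blue | Bag 2) = 5/6.
P(blue) = 1/2·10/13 + 1/2·5/6 = 125/156.
By Bayes' rule, P(Bag 1 | blue) = 5/13 / 125/156 = 12/25 ≈ 0.4800.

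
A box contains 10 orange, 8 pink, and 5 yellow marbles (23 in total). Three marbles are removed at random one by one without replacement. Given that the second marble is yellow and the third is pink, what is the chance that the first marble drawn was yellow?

P(first=yellow and the second marble is yellow and the third is pink) = (5/23)·(4/22)·(8/21) = 80/5313.
P(E) = Σ over first color = 200/5313 + 20/759 + 80/5313 = 20/253.
By Bayes, P(first=yellow | E) = 80/5313 / 20/253 = 4/21 ≈ 0.1905.

4/21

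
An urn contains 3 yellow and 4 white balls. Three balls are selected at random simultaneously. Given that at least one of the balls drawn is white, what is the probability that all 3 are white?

P(all 3 white) = C(4,3)/C(7,3) = 4/35; P(at least one white) = 1 − C(3,3)/C(7,3) = 34/35.
Since 'all 3 white' ⊆ 'at least one white', P(all 3 | at least one) = 4/35 / 34/35 = 2/17 ≈ 0.1176.

2/17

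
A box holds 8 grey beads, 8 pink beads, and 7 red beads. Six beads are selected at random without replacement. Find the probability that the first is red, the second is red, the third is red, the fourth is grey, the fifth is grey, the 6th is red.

Multiply the conditional probability of each draw in order, without replacement, so each draw removes one from its color and from the total.
P = (7/23) · (6/22) · (5/21) · (8/20) · (7/19) · (4/18) = 28/43263 ≈ 0.0006.

28/43263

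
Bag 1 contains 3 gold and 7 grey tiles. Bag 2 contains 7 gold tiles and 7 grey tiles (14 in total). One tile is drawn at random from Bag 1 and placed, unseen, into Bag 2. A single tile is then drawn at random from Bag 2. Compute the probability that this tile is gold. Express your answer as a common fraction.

73/150

Condition on how many of the transferred tiles are gold (from Bag 1: 3 gold of 10; then Bag 2 has 15 total).
  0 gold: C(3,0)C(7,1)/C(10,1) = 7/10; then P = 7/15
  1 gold: C(3,1)C(7,0)/C(10,1) = 3/10; then P = 8/15
P(gold from Bag 2) = 73/150 ≈ 0.4867.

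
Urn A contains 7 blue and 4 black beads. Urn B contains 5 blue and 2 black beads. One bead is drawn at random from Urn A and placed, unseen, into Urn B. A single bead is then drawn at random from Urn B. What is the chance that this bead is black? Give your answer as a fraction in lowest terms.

13/44

Condition on how many of the transferred beads are black (from Urn A: 4 black of 11; then Urn B has 8 total).
  0 black: C(4,0)C(7,1)/C(11,1) = 7/11; then P = 2/8
  1 black: C(4,1)C(7,0)/C(11,1) = 4/11; then P = 3/8
P(black from Urn B) = 13/44 ≈ 0.2955.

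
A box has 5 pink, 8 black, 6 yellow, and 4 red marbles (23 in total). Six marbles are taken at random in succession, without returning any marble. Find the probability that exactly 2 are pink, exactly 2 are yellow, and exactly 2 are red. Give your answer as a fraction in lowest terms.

300/33649

Unordered draws without replacement: count favorable combinations over C(23,6).
Favorable = C(5,2) · C(8,0) · C(6,2) · C(4,2) = 900; total = C(23,6) = 100947.
P = 900/100947 = 300/33649 ≈ 0.0089.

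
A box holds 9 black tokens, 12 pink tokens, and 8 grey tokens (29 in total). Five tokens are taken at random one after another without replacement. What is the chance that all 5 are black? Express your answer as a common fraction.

Unordered draws without replacement: count favorable combinations over C(29,5).
Favorable = C(9,5) · C(12,0) · C(8,0) = 126; total = C(29,5) = 118755.
P = 126/118755 = 2/1885 ≈ 0.0011.

2/1885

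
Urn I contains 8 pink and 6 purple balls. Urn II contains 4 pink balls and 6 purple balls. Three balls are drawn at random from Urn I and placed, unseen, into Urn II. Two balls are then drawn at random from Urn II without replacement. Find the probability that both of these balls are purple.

352/1183

Condition on how many of the transferred balls are purple (from Urn I: 6 purple of 14; then Urn II has 13 total).
  0 purple: C(6,0)C(8,3)/C(14,3) = 2/13; then P = C(6,2)/C(13,2) = 5/26
  1 purple: C(6,1)C(8,2)/C(14,3) = 6/13; then P = C(7,2)/C(13,2) = 7/26
  2 purple: C(6,2)C(8,1)/C(14,3) = 30/91; then P = C(8,2)/C(13,2) = 14/39
  3 purple: C(6,3)C(8,0)/C(14,3) = 5/91; then P = C(9,2)/C(13,2) = 6/13
P(both purple) = 352/1183 ≈ 0.2975.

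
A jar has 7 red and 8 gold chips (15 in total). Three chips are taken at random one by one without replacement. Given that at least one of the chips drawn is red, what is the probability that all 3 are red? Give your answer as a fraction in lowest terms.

P(all 3 red) = C(7,3)/C(15,3) = 1/13; P(at least one red) = 1 − C(8,3)/C(15,3) = 57/65.
Since 'all 3 red' ⊆ 'at least one red', P(all 3 | at least one) = 1/13 / 57/65 = 5/57 ≈ 0.0877.

5/57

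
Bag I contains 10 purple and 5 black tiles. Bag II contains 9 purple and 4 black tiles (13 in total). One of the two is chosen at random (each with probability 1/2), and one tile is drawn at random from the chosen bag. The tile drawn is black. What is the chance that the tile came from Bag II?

P(black | Bag I) = 1/3; P(black | Bag II) = 4/13.
P(black) = 1/2·1/3 + 1/2·4/13 = 25/78.
By Bayes' rule, P(Bag II | black) = 2/13 / 25/78 = 12/25 ≈ 0.4800.

12/25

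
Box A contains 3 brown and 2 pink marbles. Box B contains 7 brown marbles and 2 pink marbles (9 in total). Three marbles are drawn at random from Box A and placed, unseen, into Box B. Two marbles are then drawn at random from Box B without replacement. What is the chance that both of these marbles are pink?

37/660

Condition on how many of the transferred marbles are pink (from Box A: 2 pink of 5; then Box B has 12 total).
  0 pink: C(2,0)C(3,3)/C(5,3) = 1/10; then P = C(2,2)/C(12,2) = 1/66
  1 pink: C(2,1)C(3,2)/C(5,3) = 3/5; then P = C(3,2)/C(12,2) = 1/22
  2 pink: C(2,2)C(3,1)/C(5,3) = 3/10; then P = C(4,2)/C(12,2) = 1/11
P(both pink) = 37/660 ≈ 0.0561.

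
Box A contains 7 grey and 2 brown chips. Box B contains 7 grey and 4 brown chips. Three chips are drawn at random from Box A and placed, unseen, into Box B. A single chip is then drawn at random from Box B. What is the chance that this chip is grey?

Condition on how many of the transferred chips are grey (from Box A: 7 grey of 9; then Box B has 14 total).
  1 grey: C(7,1)C(2,2)/C(9,3) = 1/12; then P = 8/14
  2 grey: C(7,2)C(2,1)/C(9,3) = 1/2; then P = 9/14
  3 grey: C(7,3)C(2,0)/C(9,3) = 5/12; then P = 10/14
P(grey from Box B) = 2/3 ≈ 0.6667.

2/3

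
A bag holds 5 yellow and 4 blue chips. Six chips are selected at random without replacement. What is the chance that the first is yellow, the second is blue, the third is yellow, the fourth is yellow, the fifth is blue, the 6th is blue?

1/42

Multiply the conditional probability of each draw in order, without replacement, so each draw removes one from its color and from the total.
P = (5/9) · (4/8) · (4/7) · (3/6) · (3/5) · (2/4) = 1/42 ≈ 0.0238.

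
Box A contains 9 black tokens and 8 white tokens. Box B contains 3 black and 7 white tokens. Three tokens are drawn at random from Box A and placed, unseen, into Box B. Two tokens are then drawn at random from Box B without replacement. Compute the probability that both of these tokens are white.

Condition on how many of the transferred tokens are white (from Box A: 8 white of 17; then Box B has 13 total).
  0 white: C(8,0)C(9,3)/C(17,3) = 21/170; then P = C(7,2)/C(13,2) = 7/26
  1 white: C(8,1)C(9,2)/C(17,3) = 36/85; then P = C(8,2)/C(13,2) = 14/39
  2 white: C(8,2)C(9,1)/C(17,3) = 63/170; then P = C(9,2)/C(13,2) = 6/13
  3 white: C(8,3)C(9,0)/C(17,3) = 7/85; then P = C(10,2)/C(13,2) = 15/26
P(both white) = 21/52 ≈ 0.4038.

21/52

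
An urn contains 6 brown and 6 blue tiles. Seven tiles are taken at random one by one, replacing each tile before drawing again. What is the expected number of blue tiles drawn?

By linearity of expectation, E[X] = Σ P(draw i is blue); each independent draw has P(blue) = 6/12.
E[X] = 7 · 6/12 = 7/2 ≈ 3.5000.

7/2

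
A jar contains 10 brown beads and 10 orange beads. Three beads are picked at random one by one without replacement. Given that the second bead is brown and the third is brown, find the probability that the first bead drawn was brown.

P(first=brown and the second bead is brown and the third is brown) = (10/20)·(9/19)·(8/18) = 2/19.
P(E) = Σ over first color = 2/19 + 5/38 = 9/38.
By Bayes, P(first=brown | E) = 2/19 / 9/38 = 4/9 ≈ 0.4444.

4/9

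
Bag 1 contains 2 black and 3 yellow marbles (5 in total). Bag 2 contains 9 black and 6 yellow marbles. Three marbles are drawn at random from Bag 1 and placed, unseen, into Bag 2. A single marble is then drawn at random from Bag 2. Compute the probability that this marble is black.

Condition on how many of the transferred marbles are black (from Bag 1: 2 black of 5; then Bag 2 has 18 total).
  0 black: C(2,0)C(3,3)/C(5,3) = 1/10; then P = 9/18
  1 black: C(2,1)C(3,2)/C(5,3) = 3/5; then P = 10/18
  2 black: C(2,2)C(3,1)/C(5,3) = 3/10; then P = 11/18
P(black from Bag 2) = 17/30 ≈ 0.5667.

17/30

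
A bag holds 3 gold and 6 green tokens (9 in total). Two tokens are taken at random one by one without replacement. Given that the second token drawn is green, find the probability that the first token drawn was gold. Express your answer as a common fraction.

P(first=gold and the second token drawn is green) = (3/9)·(6/8) = 1/4.
P(the second token drawn is green) = Σ over first color = 1/4 + 5/12 = 2/3.
By Bayes, P(first=gold | the second token drawn is green) = 1/4 / 2/3 = 3/8 ≈ 0.3750.

3/8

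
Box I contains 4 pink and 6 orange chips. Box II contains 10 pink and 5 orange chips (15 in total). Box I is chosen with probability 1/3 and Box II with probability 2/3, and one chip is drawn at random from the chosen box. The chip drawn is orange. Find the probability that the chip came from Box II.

P(orange | Box I) = 3/5; P(orange | Box II) = 1/3.
P(orange) = 1/3·3/5 + 2/3·1/3 = 19/45.
By Bayes' rule, P(Box II | orange) = 2/9 / 19/45 = 10/19 ≈ 0.5263.

10/19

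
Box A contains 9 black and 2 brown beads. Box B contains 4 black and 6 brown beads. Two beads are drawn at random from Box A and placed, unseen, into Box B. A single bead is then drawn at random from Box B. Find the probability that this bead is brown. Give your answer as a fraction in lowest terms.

Condition on how many of the transferred beads are brown (from Box A: 2 brown of 11; then Box B has 12 total).
  0 brown: C(2,0)C(9,2)/C(11,2) = 36/55; then P = 6/12
  1 brown: C(2,1)C(9,1)/C(11,2) = 18/55; then P = 7/12
  2 brown: C(2,2)C(9,0)/C(11,2) = 1/55; then P = 8/12
P(brown from Box B) = 35/66 ≈ 0.5303.

35/66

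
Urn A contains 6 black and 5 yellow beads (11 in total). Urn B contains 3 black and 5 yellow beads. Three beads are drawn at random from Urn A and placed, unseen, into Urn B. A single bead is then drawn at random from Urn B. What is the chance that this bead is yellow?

Condition on how many of the transferred beads are yellow (from Urn A: 5 yellow of 11; then Urn B has 11 total).
  0 yellow: C(5,0)C(6,3)/C(11,3) = 4/33; then P = 5/11
  1 yellow: C(5,1)C(6,2)/C(11,3) = 5/11; then P = 6/11
  2 yellow: C(5,2)C(6,1)/C(11,3) = 4/11; then P = 7/11
  3 yellow: C(5,3)C(6,0)/C(11,3) = 2/33; then P = 8/11
P(yellow from Urn B) = 70/121 ≈ 0.5785.

70/121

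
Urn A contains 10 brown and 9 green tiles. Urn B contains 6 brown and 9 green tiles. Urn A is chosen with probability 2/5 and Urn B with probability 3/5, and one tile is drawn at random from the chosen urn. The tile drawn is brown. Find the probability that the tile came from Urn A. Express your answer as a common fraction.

P(brown | Urn A) = 10/19; P(brown | Urn B) = 2/5.
P(brown) = 2/5·10/19 + 3/5·2/5 = 214/475.
By Bayes' rule, P(Urn A | brown) = 4/19 / 214/475 = 50/107 ≈ 0.4673.

50/107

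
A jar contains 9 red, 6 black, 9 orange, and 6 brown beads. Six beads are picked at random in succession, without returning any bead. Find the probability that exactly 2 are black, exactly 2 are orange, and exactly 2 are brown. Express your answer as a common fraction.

Unordered draws without replacement: count favorable combinations over C(30,6).
Favorable = C(9,0) · C(6,2) · C(9,2) · C(6,2) = 8100; total = C(30,6) = 593775.
P = 8100/593775 = 36/2639 ≈ 0.0136.

36/2639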